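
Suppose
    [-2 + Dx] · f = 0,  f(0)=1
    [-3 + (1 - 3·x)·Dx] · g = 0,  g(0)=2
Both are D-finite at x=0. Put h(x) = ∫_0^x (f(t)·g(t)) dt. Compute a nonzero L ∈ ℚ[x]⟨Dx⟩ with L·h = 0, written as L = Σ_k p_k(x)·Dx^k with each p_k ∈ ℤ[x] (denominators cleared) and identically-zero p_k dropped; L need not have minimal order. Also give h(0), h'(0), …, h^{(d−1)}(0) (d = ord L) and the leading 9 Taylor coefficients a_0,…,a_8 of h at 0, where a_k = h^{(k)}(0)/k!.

f: a_k = 1, 2, 2, 4/3, 2/3, 4/15, 4/45, 8/315, 2/315, …
g: a_k = 2, 6, 18, 54, 162, 486, 1458, 4374, 13122, …
h₀=f·g: eliminate ⇒ L₀, order ≤ 1·1.
h=∫h₀ ⇒ L = L₀·Dx.
L = (5 - 6·x)·Dx + (-1 + 3·x)·Dx^2  (order 2).
h: a_k = 0, 2, 5, 34/3, 157/6, 946/15, 7099/45, 25558/63, 1341803/1260, …
ICs: h(0) = 0, h′(0) = 2.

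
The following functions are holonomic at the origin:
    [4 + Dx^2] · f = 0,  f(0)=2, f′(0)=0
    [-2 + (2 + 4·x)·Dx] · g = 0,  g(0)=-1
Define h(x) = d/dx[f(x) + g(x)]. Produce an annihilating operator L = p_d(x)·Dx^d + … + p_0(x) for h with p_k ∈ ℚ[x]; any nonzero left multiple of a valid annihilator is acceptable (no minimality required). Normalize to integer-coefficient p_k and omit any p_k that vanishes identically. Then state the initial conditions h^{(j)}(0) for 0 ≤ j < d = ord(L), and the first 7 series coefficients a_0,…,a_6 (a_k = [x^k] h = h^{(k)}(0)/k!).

L = (-76 - 64·x - 64·x^2) + (-28 - 120·x - 192·x^2 - 128·x^3)·Dx + (-19 - 16·x - 16·x^2)·Dx^2 + (-7 - 30·x - 48·x^2 - 32·x^3)·Dx^3  (order 3).
h: a_k = -1, -7, -3/2, 47/6, -35/8, 817/120, -231/16, …
ICs: h(0) = -1, h′(0) = -7, h′′(0) = -3.

f: a_k = 2, 0, -4, 0, 4/3, 0, -8/45, …
g: a_k = -1, -1, 1/2, -1/2, 5/8, -7/8, 21/16, …
h₀=f+g: left-lcm gives L₀, ord ≤ 3.
Derive L from L₀ (diff closure).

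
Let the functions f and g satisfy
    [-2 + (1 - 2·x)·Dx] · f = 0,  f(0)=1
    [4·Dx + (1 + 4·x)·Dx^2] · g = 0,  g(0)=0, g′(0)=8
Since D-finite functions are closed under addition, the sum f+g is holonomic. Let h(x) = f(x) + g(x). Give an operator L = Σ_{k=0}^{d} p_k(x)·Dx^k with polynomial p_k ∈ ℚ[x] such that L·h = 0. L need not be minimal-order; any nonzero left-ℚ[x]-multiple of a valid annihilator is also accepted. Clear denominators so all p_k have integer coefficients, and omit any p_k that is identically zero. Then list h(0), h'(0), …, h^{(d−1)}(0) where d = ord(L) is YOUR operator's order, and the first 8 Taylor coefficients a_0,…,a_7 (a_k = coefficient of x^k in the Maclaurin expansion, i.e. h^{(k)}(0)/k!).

L = (28 + 16·x)·Dx + (-1 + 40·x + 32·x^2)·Dx^2 + (-1 - 3·x + 6·x^2 + 8·x^3)·Dx^3  (order 3).
h: a_k = 1, 10, -12, 152/3, -112, 2208/5, -3904/3, 33664/7, …
ICs: h(0) = 1, h′(0) = 10, h′′(0) = -24.

f: a_k = 1, 2, 4, 8, 16, 32, 64, 128, …
g: a_k = 0, 8, -16, 128/3, -128, 2048/5, -4096/3, 32768/7, …
Sum ⇒ L₀ = lclm(L_f,L_g) in ℚ(x)⟨Dx⟩.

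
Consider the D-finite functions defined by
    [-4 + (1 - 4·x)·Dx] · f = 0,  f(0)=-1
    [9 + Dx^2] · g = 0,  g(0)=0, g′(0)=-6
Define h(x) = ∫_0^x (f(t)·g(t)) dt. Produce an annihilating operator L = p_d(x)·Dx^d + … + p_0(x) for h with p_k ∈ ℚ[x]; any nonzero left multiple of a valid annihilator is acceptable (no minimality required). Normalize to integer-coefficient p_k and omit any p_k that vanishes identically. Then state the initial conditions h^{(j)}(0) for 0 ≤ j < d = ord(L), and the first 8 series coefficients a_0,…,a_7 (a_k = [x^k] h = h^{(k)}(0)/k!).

f: a_k = -1, -4, -16, -64, -256, -1024, -4096, -16384, …
g: a_k = 0, -6, 0, 9, 0, -81/20, 0, 243/280, …
h₀=f·g: eliminate ⇒ L₀, order ≤ 1·2.
h=∫₀ˣh₀: take L = L₀·Dx.
L = (-9 + 36·x)·Dx + 8·Dx^2 + (-1 + 4·x)·Dx^3  (order 3).
h: a_k = 0, 0, 3, 8, 87/4, 348/5, 9307/40, 27921/35, …
ICs: h(0) = 0, h′(0) = 0, h′′(0) = 6.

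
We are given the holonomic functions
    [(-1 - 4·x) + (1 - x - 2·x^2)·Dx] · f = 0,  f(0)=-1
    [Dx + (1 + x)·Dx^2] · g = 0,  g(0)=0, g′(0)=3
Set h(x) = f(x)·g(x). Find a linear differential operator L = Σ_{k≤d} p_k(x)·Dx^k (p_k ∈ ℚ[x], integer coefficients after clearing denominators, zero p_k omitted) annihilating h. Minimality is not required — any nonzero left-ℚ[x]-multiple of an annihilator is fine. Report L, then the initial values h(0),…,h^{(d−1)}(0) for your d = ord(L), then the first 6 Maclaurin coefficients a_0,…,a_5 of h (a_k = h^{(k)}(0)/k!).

L = (5 + 8·x) + (1 + 11·x + 10·x^2)·Dx + (-1 + 3·x^2 + 2·x^3)·Dx^2  (order 2).
h: a_k = 0, -3, -3/2, -17/2, -43/4, -567/20, …
ICs: h(0) = 0, h′(0) = -3.

f: a_k = -1, -1, -3, -5, -11, -21, …
g: a_k = 0, 3, -3/2, 1, -3/4, 3/5, …
Sym-product of L_f,L_g gives L₀ (≤ ord 2).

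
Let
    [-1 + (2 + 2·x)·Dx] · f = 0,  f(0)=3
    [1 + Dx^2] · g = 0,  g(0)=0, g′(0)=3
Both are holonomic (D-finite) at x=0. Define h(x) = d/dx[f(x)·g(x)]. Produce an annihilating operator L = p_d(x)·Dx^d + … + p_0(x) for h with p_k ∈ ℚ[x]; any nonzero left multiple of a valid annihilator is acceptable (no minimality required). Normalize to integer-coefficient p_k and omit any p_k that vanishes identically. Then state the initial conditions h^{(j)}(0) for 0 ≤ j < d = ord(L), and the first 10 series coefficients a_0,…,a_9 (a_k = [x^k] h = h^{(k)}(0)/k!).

f: a_k = 3, 3/2, -3/8, 3/16, -15/128, 21/256, -63/1024, 99/2048, -1287/32768, 2145/65536, …
g: a_k = 0, 3, 0, -1/2, 0, 1/40, 0, -1/1680, 0, 1/120960, …
L₀ := L_f ⊗_s L_g (sym. prod.), ord ≤ 2.
h₀' ⇒ L via d/dx closure of L₀.
L = (53 + 144·x + 136·x^2 + 64·x^3 + 16·x^4) + (-4 - 36·x - 48·x^2 - 16·x^3)·Dx + (28 + 88·x + 108·x^2 + 64·x^3 + 16·x^4)·Dx^2  (order 2).
h: a_k = 9, 9, -63/8, -3/4, -57/128, 729/640, -983/1024, 7727/8960, -185275/229376, 1568353/2064384, …
ICs: h(0) = 9, h′(0) = 9.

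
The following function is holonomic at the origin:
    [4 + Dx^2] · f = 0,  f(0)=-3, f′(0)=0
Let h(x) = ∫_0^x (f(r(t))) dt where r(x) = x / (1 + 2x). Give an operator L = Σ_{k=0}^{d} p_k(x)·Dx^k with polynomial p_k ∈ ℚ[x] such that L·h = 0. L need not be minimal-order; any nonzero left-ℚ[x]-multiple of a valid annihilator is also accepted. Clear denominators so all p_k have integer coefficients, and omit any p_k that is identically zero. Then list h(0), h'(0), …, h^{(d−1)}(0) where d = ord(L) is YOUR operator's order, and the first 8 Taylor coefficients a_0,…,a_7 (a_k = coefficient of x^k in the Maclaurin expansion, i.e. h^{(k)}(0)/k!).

L = 4·Dx + (4 + 24·x + 48·x^2 + 32·x^3)·Dx^2 + (1 + 8·x + 24·x^2 + 32·x^3 + 16·x^4)·Dx^3  (order 3).
h: a_k = 0, -3, 0, 2, -6, 14, -88/3, 6004/105, …
ICs: h(0) = 0, h′(0) = -3, h′′(0) = 0.

f: a_k = -3, 0, 6, 0, -2, 0, 4/15, 0, …
h₀=f(r): pull back L_f along r ⇒ L₀.
h=∫h₀ ⇒ L = L₀·Dx.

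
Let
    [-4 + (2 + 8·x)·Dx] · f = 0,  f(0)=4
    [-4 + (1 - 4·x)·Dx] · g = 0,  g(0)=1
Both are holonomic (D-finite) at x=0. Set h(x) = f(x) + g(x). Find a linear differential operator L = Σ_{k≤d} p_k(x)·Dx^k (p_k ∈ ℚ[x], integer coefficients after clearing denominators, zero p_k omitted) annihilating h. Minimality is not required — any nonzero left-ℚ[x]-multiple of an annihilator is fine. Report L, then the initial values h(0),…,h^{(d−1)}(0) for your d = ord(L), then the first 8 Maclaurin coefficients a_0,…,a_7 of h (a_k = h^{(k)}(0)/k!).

f: a_k = 4, 8, -8, 16, -40, 112, -336, 1056, …
g: a_k = 1, 4, 16, 64, 256, 1024, 4096, 16384, …
Weyl lclm of L_f,L_g ⇒ L₀ (ord ≤ 2).
L = (40 + 96·x) + (-18 - 112·x - 288·x^2)·Dx + (1 + 12·x - 16·x^2 - 192·x^3)·Dx^2  (order 2).
h: a_k = 5, 12, 8, 80, 216, 1136, 3760, 17440, …
ICs: h(0) = 5, h′(0) = 12.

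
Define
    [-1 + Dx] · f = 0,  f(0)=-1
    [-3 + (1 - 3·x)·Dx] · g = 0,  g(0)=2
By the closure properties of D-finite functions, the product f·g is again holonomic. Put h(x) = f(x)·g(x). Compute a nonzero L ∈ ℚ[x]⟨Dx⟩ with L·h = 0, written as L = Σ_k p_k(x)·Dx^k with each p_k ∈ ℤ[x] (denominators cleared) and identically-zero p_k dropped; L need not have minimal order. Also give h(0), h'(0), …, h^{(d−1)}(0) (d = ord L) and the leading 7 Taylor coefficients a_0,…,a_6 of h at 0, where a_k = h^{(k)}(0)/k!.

L = (4 - 3·x) + (-1 + 3·x)·Dx  (order 1).
h: a_k = -2, -8, -25, -226/3, -2713/12, -10174/15, -732529/360, …
ICs: h(0) = -2.

f: a_k = -1, -1, -1/2, -1/6, -1/24, -1/120, -1/720, …
g: a_k = 2, 6, 18, 54, 162, 486, 1458, …
L₀ := L_f ⊗_s L_g (sym. prod.), ord ≤ 1.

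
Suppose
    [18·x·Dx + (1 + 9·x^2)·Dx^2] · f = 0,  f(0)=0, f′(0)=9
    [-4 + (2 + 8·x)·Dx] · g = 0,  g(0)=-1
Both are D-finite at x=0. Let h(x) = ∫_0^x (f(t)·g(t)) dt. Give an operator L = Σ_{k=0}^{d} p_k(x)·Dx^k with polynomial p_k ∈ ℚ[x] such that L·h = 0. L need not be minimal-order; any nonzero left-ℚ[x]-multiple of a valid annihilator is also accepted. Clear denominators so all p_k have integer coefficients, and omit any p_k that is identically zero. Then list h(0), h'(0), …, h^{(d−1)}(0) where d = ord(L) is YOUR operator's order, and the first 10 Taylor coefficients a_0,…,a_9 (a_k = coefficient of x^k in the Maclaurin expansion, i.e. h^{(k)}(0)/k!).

f: a_k = 0, 9, 0, -27, 0, 729/5, 0, -6561/7, 0, 6561, …
g: a_k = -1, -2, 2, -4, 10, -28, 84, -264, 858, -2860, …
L₀ := L_f ⊗_s L_g (sym. prod.), ord ≤ 2.
h=∫h₀ ⇒ L = L₀·Dx.
L = (12 - 36·x - 36·x^2)·Dx + (-4 + 2·x + 108·x^2 + 144·x^3)·Dx^2 + (1 + 8·x + 25·x^2 + 72·x^3 + 144·x^4)·Dx^3  (order 3).
h: a_k = 0, 0, -9/2, -6, 45/4, 18/5, -183/10, -2178/35, 60021/280, -1278/35, …
ICs: h(0) = 0, h′(0) = 0, h′′(0) = -9.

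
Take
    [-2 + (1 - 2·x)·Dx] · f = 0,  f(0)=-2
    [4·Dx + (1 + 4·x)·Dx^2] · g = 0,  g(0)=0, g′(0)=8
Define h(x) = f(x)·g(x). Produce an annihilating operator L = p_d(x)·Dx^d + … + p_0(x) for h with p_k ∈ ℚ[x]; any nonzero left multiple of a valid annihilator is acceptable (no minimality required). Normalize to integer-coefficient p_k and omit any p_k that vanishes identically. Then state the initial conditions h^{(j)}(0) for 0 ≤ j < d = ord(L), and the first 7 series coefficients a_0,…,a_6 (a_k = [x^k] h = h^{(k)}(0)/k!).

f: a_k = -2, -4, -8, -16, -32, -64, -128, …
g: a_k = 0, 8, -16, 128/3, -128, 2048/5, -4096/3, …
Product ⇒ symmetric product L₀, ord ≤ 2.
L = 8 + 24·x·Dx + (-1 - 2·x + 8·x^2)·Dx^2  (order 2).
h: a_k = 0, -16, 0, -256/3, 256/3, -9728/15, 7168/5, …
ICs: h(0) = 0, h′(0) = -16.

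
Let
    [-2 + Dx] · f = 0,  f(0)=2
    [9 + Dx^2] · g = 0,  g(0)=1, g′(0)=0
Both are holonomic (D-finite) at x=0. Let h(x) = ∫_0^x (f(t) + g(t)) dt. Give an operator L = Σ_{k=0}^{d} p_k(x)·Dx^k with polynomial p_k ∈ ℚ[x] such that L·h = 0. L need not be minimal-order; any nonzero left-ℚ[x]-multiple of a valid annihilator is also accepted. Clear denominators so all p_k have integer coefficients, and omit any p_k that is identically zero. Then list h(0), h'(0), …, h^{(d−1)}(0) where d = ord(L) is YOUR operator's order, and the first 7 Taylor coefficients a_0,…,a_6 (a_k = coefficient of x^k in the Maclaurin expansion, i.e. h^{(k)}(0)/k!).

L = -18·Dx + 9·Dx^2 - 2·Dx^3 + Dx^4  (order 4).
h: a_k = 0, 3, 2, -1/6, 2/3, 113/120, 4/45, …
ICs: h(0) = 0, h′(0) = 3, h′′(0) = 4, h′′′(0) = -1.

f: a_k = 2, 4, 4, 8/3, 4/3, 8/15, 8/45, …
g: a_k = 1, 0, -9/2, 0, 27/8, 0, -81/80, …
f+g: L₀ = lclm(L_f,L_g), ord ≤ 1+2.
∫: right-multiply L₀ by Dx.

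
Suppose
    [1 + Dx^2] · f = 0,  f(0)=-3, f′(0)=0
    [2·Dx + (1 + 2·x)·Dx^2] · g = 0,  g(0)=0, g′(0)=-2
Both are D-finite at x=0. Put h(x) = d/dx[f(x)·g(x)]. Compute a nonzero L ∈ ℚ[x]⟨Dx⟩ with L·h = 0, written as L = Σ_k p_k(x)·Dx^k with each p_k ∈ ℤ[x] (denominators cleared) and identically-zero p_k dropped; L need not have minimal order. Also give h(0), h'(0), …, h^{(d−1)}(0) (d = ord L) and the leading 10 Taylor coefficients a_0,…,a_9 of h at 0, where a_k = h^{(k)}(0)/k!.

f: a_k = -3, 0, 3/2, 0, -1/8, 0, 1/240, 0, -1/13440, 0, …
g: a_k = 0, -2, 2, -8/3, 4, -32/5, 32/3, -128/7, 32, -512/9, …
Product ⇒ symmetric product L₀, ord ≤ 4.
h=h₀': d/dx-closure on L₀ ⇒ L.
L = (-52 - 31·x - 87·x^2 - 96·x^3 - 8·x^4 + 48·x^5 + 16·x^6) + (-33 - 98·x - 80·x^2 + 80·x^4 + 32·x^5)·Dx + (-55 - 46·x - 110·x^2 - 96·x^3 + 32·x^4 + 96·x^5 + 32·x^6)·Dx^2 + (-33 - 98·x - 80·x^2 + 80·x^4 + 32·x^5)·Dx^3 + (-3 - 15·x - 23·x^2 + 40·x^4 + 48·x^5 + 16·x^6)·Dx^4  (order 4).
h: a_k = 6, -12, 15, -36, 309/4, -315/2, 12763/40, -9659/15, 2903587/2240, -1750673/672, …
ICs: h(0) = 6, h′(0) = -12, h′′(0) = 30, h′′′(0) = -216.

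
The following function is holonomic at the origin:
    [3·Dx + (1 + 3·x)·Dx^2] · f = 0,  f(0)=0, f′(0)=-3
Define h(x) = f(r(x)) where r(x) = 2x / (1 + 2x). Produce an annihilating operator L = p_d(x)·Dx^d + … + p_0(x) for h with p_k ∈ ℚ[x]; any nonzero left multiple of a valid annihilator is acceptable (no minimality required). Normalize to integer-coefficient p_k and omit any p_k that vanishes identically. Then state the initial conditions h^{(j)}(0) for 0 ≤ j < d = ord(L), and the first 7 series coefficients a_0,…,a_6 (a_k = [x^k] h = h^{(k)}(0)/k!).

f: a_k = 0, -3, 9/2, -9, 81/4, -243/5, 243/2, …
Change of var in L_f (x↦r) gives L₀.
L = (10 + 32·x)·Dx + (1 + 10·x + 16·x^2)·Dx^2  (order 2).
h: a_k = 0, -6, 30, -168, 1020, -32736/5, 43680, …
ICs: h(0) = 0, h′(0) = -6.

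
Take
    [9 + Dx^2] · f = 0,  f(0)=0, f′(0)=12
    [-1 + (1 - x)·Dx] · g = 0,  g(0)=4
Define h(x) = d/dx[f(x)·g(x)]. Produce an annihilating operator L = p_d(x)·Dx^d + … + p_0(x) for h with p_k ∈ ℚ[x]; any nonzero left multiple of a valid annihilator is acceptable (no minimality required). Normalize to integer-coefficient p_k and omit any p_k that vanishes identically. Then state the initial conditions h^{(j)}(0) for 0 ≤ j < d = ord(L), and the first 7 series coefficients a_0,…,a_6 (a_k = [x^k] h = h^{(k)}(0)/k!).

f: a_k = 0, 12, 0, -18, 0, 81/10, 0, …
g: a_k = 4, 4, 4, 4, 4, 4, 4, …
h₀=f·g: eliminate ⇒ L₀, order ≤ 2·1.
h=h₀': d/dx-closure on L₀ ⇒ L.
L = (7 - 18·x + 9·x^2) + (-2 + 2·x)·Dx + (1 - 2·x + x^2)·Dx^2  (order 2).
h: a_k = 48, 96, -72, -96, 42, 252/5, 51/5, …
ICs: h(0) = 48, h′(0) = 96.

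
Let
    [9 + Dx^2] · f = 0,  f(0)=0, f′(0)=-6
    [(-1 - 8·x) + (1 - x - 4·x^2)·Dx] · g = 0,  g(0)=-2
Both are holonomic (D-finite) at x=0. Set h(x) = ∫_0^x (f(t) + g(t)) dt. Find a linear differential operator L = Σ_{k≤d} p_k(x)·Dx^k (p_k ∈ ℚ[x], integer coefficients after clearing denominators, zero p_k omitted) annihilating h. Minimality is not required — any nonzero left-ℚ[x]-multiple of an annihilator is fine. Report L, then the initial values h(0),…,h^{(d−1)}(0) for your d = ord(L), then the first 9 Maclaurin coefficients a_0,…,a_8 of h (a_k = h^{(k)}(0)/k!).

L = (-567 - 4806·x - 3321·x^2 - 9936·x^3 - 6480·x^4 - 10368·x^5)·Dx + (171 - 117·x - 441·x^2 + 135·x^3 - 540·x^4 - 3888·x^5 - 5184·x^6)·Dx^2 + (-63 - 534·x - 369·x^2 - 1104·x^3 - 720·x^4 - 1152·x^5)·Dx^3 + (19 - 13·x - 49·x^2 + 15·x^3 - 60·x^4 - 432·x^5 - 576·x^6)·Dx^4  (order 4).
h: a_k = 0, -2, -4, -10/3, -9/4, -58/5, -2681/120, -362/7, -246717/2240, …
ICs: h(0) = 0, h′(0) = -2, h′′(0) = -8, h′′′(0) = -20.

f: a_k = 0, -6, 0, 9, 0, -81/20, 0, 243/280, 0, …
g: a_k = -2, -2, -10, -18, -58, -130, -362, -882, -2330, …
f+g: L₀ = lclm(L_f,L_g), ord ≤ 2+1.
∫: right-multiply L₀ by Dx.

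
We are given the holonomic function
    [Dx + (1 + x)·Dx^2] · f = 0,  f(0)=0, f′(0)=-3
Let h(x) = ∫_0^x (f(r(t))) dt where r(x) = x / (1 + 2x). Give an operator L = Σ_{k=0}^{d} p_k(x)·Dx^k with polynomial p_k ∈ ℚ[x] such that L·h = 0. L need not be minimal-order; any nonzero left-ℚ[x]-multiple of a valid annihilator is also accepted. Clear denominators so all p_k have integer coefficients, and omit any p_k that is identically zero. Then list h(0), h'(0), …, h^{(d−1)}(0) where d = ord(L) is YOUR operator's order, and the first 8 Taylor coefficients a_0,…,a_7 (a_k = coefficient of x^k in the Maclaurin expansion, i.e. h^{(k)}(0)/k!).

f: a_k = 0, -3, 3/2, -1, 3/4, -3/5, 1/2, -3/7, …
Change of var in L_f (x↦r) gives L₀.
Integrate: L := L₀·Dx.
L = (5 + 12·x)·Dx^2 + (1 + 5·x + 6·x^2)·Dx^3  (order 3).
h: a_k = 0, 0, -3/2, 5/2, -19/4, 39/4, -211/10, 95/2, …
ICs: h(0) = 0, h′(0) = 0, h′′(0) = -3.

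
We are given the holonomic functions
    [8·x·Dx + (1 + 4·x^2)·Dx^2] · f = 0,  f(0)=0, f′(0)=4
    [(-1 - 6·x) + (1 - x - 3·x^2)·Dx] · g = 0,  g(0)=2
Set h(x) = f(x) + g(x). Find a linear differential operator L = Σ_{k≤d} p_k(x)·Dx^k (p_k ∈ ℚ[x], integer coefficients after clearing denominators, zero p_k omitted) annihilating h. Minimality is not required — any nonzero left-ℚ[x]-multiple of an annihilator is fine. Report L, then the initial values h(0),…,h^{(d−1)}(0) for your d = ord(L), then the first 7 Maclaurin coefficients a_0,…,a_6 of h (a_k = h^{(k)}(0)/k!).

L = (32 - 128·x - 1488·x^2 - 2880·x^3 - 8424·x^4 - 2592·x^6)·Dx + (-25 - 160·x - 214·x^2 - 1188·x^3 - 2628·x^4 - 6264·x^5 - 432·x^6 - 2592·x^7)·Dx^2 + (4 + 9·x + 54·x^2 - 66·x^3 - x^4 - 444·x^5 - 720·x^6 - 144·x^7 - 432·x^8)·Dx^3  (order 3).
h: a_k = 2, 6, 8, 26/3, 38, 464/5, 194, …
ICs: h(0) = 2, h′(0) = 6, h′′(0) = 16.

f: a_k = 0, 4, 0, -16/3, 0, 64/5, 0, …
g: a_k = 2, 2, 8, 14, 38, 80, 194, …
Weyl lclm of L_f,L_g ⇒ L₀ (ord ≤ 3).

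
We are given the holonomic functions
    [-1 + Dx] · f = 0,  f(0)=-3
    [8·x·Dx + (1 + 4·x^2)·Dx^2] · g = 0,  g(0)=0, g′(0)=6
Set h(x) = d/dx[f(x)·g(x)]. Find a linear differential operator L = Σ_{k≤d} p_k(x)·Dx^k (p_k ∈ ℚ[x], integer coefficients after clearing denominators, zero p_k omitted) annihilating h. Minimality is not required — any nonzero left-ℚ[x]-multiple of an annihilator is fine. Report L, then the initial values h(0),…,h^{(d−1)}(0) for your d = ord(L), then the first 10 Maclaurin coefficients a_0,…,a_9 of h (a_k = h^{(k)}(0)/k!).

L = (-7 - 16·x + 104·x^2 - 64·x^3 + 16·x^4) + (6 + 24·x - 112·x^2 + 96·x^3 - 32·x^4)·Dx + (1 - 8·x + 8·x^2 - 32·x^3 + 16·x^4)·Dx^2  (order 2).
h: a_k = -18, -36, 45, 84, -927/4, -645/2, 38289/40, 43447/35, -8710761/2240, -48892709/10080, …
ICs: h(0) = -18, h′(0) = -36.

f: a_k = -3, -3, -3/2, -1/2, -1/8, -1/40, -1/240, -1/1680, -1/13440, -1/120960, …
g: a_k = 0, 6, 0, -8, 0, 96/5, 0, -384/7, 0, 512/3, …
h₀=f·g: eliminate ⇒ L₀, order ≤ 1·2.
h=h₀': d/dx-closure on L₀ ⇒ L.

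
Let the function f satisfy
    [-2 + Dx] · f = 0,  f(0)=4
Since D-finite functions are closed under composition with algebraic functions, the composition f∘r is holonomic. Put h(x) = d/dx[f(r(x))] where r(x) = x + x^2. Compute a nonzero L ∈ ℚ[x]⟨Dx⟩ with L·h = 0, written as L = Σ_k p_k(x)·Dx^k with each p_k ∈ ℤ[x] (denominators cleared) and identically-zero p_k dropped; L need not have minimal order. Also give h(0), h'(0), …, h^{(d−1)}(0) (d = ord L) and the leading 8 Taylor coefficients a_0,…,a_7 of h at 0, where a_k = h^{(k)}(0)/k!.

f: a_k = 4, 8, 8, 16/3, 8/3, 16/15, 16/45, 32/315, …
Change of var in L_f (x↦r) gives L₀.
Differentiate: ansatz ord ≤ ord L₀ ⇒ L.
L = (4 + 8·x + 8·x^2) + (-1 - 2·x)·Dx  (order 1).
h: a_k = 8, 32, 64, 320/3, 416/3, 2432/15, 7424/45, 48896/315, …
ICs: h(0) = 8.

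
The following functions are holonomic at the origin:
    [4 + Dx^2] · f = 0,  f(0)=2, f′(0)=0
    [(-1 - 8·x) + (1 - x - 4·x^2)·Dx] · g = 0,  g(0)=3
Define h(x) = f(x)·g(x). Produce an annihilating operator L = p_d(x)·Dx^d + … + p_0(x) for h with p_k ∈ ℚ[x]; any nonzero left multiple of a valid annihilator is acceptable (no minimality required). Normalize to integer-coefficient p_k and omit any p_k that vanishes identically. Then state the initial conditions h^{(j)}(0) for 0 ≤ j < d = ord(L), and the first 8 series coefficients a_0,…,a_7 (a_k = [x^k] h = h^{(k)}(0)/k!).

L = (4 + 4·x + 16·x^2) + (2 + 16·x)·Dx + (-1 + x + 4·x^2)·Dx^2  (order 2).
h: a_k = 6, 6, 18, 42, 118, 286, 11362/15, 28522/15, …
ICs: h(0) = 6, h′(0) = 6.

f: a_k = 2, 0, -4, 0, 4/3, 0, -8/45, 0, …
g: a_k = 3, 3, 15, 27, 87, 195, 543, 1323, …
h₀=f·g: eliminate ⇒ L₀, order ≤ 2·1.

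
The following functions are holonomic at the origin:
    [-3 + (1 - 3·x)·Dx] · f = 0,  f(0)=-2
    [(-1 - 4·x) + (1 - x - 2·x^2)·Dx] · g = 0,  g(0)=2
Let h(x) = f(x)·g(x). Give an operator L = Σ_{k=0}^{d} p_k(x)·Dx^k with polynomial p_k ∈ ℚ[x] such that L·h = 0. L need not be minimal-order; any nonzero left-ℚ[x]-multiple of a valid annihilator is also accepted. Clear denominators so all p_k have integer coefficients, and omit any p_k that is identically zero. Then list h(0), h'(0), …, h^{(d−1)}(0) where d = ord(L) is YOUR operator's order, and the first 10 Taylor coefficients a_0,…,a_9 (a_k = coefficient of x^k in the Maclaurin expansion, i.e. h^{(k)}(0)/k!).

L = (-4 + 2·x + 18·x^2) + (1 - 4·x + x^2 + 6·x^3)·Dx  (order 1).
h: a_k = -4, -16, -60, -200, -644, -2016, -6220, -19000, -57684, -174416, …
ICs: h(0) = -4.

f: a_k = -2, -6, -18, -54, -162, -486, -1458, -4374, -13122, -39366, …
g: a_k = 2, 2, 6, 10, 22, 42, 86, 170, 342, 682, …
L₀ := L_f ⊗_s L_g (sym. prod.), ord ≤ 1.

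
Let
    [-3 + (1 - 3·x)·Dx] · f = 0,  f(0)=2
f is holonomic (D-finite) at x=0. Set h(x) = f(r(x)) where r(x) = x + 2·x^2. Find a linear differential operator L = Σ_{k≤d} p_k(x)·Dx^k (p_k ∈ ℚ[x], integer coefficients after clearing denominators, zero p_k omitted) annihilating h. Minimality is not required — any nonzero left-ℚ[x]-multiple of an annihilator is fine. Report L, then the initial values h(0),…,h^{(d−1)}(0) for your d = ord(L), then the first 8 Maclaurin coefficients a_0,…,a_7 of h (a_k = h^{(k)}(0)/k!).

f: a_k = 2, 6, 18, 54, 162, 486, 1458, 4374, …
f∘r: x↦r, Dx↦Dx/r' in L_f ⇒ L₀.
L = (3 + 12·x) + (-1 + 3·x + 6·x^2)·Dx  (order 1).
h: a_k = 2, 6, 30, 126, 558, 2430, 10638, 46494, …
ICs: h(0) = 2.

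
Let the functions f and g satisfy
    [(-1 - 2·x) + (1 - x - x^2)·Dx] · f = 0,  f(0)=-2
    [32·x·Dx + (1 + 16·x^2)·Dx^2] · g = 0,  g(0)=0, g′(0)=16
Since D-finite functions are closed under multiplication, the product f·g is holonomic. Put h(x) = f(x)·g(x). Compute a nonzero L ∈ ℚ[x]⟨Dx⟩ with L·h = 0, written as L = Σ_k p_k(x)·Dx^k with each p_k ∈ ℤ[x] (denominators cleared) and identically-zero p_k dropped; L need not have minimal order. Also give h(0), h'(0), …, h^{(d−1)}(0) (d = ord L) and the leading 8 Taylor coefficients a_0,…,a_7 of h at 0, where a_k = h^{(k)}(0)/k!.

f: a_k = -2, -2, -4, -6, -10, -16, -26, -42, …
g: a_k = 0, 16, 0, -256/3, 0, 4096/5, 0, -65536/7, …
f·g: L₀ = L_f ⊗_s L_g, ord ≤ 1·2.
L = (2 + 32·x + 96·x^2) + (2 - 28·x + 64·x^2 + 96·x^3)·Dx + (-1 + x - 15·x^2 + 16·x^3 + 16·x^4)·Dx^2  (order 2).
h: a_k = 0, -32, -32, 320/3, 224/3, -21856/15, -6912/5, 1667936/105, …
ICs: h(0) = 0, h′(0) = -32.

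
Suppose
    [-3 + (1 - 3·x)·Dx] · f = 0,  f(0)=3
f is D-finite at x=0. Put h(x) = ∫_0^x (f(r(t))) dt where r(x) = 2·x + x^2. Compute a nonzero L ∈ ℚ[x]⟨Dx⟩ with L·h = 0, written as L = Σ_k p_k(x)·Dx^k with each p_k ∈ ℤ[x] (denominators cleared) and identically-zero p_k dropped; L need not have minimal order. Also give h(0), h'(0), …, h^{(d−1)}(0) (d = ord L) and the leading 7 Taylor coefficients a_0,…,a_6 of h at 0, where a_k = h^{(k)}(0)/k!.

L = (6 + 6·x)·Dx + (-1 + 6·x + 3·x^2)·Dx^2  (order 2).
h: a_k = 0, 3, 9, 39, 189, 4887/5, 5265, …
ICs: h(0) = 0, h′(0) = 3.

f: a_k = 3, 9, 27, 81, 243, 729, 2187, …
Substitute x→r, Dx→(1/r')Dx; clear ⇒ L₀.
h=∫h₀ ⇒ L = L₀·Dx.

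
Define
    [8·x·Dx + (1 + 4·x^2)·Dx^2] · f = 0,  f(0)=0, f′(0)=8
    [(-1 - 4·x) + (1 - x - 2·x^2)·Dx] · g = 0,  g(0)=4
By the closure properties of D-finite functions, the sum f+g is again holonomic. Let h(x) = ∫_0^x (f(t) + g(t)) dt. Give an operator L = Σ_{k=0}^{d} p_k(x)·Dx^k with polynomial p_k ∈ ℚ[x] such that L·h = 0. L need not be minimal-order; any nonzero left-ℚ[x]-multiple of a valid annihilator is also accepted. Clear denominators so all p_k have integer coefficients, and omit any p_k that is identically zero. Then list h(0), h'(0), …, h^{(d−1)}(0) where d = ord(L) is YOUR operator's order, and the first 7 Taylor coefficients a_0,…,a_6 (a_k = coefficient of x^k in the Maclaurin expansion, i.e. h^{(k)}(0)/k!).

L = (24 - 96·x - 864·x^2 - 1536·x^3 - 3264·x^4 - 768·x^6)·Dx^2 + (-19 - 80·x - 100·x^2 - 544·x^3 - 1424·x^4 - 2368·x^5 - 192·x^6 - 768·x^7)·Dx^3 + (3 + 7·x + 32·x^2 - 28·x^3 + 24·x^4 - 240·x^5 - 256·x^6 - 64·x^7 - 128·x^8)·Dx^4  (order 4).
h: a_k = 0, 4, 6, 4, 7/3, 44/5, 274/15, …
ICs: h(0) = 0, h′(0) = 4, h′′(0) = 12, h′′′(0) = 24.

f: a_k = 0, 8, 0, -32/3, 0, 128/5, 0, …
g: a_k = 4, 4, 12, 20, 44, 84, 172, …
L₀ := lclm(L_f,L_g); ord L₀ ≤ 2+1.
∫: right-multiply L₀ by Dx.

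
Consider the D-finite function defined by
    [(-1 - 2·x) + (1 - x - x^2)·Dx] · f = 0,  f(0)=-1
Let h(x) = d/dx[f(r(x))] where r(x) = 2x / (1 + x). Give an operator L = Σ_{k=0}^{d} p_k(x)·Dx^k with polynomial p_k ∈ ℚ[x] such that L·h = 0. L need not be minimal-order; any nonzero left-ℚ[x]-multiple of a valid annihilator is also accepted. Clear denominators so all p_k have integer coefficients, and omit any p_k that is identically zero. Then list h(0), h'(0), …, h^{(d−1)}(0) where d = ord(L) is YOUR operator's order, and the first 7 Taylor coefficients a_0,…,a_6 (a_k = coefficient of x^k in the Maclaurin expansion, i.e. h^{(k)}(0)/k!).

L = (6 + 30·x + 90·x^2 + 50·x^3) + (-1 - 6·x + 30·x^3 + 25·x^4)·Dx  (order 1).
h: a_k = -2, -12, -30, -120, -250, -900, -1750, …
ICs: h(0) = -2.

f: a_k = -1, -1, -2, -3, -5, -8, -13, …
h₀=f(r): pull back L_f along r ⇒ L₀.
h=h₀': d/dx-closure on L₀ ⇒ L.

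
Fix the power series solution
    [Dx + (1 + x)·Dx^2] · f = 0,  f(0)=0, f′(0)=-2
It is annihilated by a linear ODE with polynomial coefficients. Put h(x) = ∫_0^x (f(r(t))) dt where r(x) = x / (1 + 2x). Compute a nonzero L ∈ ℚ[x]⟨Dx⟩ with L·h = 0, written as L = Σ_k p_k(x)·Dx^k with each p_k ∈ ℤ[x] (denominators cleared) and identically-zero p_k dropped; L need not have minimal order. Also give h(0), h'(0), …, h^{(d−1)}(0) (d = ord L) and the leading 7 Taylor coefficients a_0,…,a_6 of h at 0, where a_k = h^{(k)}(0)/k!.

L = (5 + 12·x)·Dx^2 + (1 + 5·x + 6·x^2)·Dx^3  (order 3).
h: a_k = 0, 0, -1, 5/3, -19/6, 13/2, -211/15, …
ICs: h(0) = 0, h′(0) = 0, h′′(0) = -2.

f: a_k = 0, -2, 1, -2/3, 1/2, -2/5, 1/3, …
L₀ from L_f via x↦r, Dx↦r'^{-1}Dx.
Integrate: L := L₀·Dx.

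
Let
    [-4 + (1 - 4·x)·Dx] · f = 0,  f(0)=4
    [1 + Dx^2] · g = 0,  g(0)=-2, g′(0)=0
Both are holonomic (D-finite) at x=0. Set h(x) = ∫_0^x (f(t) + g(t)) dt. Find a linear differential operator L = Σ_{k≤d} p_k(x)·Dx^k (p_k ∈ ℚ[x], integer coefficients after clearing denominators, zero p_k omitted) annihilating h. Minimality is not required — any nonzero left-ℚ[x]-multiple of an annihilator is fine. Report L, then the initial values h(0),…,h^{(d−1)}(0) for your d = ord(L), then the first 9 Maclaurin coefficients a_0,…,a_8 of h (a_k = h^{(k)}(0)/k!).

f: a_k = 4, 16, 64, 256, 1024, 4096, 16384, 65536, 262144, …
g: a_k = -2, 0, 1, 0, -1/12, 0, 1/360, 0, -1/20160, …
h₀=f+g: left-lcm gives L₀, ord ≤ 3.
h=∫h₀ ⇒ L = L₀·Dx.
L = (388 - 32·x + 64·x^2)·Dx + (-33 + 140·x - 48·x^2 + 64·x^3)·Dx^2 + (388 - 32·x + 64·x^2)·Dx^3 + (-33 + 140·x - 48·x^2 + 64·x^3)·Dx^4  (order 4).
h: a_k = 0, 2, 8, 65/3, 64, 12287/60, 2048/3, 5898241/2520, 8192, …
ICs: h(0) = 0, h′(0) = 2, h′′(0) = 16, h′′′(0) = 130.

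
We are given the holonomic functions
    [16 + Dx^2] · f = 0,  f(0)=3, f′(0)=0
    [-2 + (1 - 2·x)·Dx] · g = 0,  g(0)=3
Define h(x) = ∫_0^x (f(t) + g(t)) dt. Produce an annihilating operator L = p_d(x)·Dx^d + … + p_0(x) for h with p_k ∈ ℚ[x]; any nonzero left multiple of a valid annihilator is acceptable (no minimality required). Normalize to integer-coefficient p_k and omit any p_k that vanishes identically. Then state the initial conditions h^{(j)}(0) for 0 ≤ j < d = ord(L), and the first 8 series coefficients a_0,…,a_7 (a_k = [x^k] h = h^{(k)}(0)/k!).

L = (-160 + 256·x - 256·x^2)·Dx + (48 - 224·x + 384·x^2 - 256·x^3)·Dx^2 + (-10 + 16·x - 16·x^2)·Dx^3 + (3 - 14·x + 24·x^2 - 16·x^3)·Dx^4  (order 4).
h: a_k = 0, 6, 3, -4, 6, 16, 16, 2624/105, …
ICs: h(0) = 0, h′(0) = 6, h′′(0) = 6, h′′′(0) = -24.

f: a_k = 3, 0, -24, 0, 32, 0, -256/15, 0, …
g: a_k = 3, 6, 12, 24, 48, 96, 192, 384, …
L₀ := lclm(L_f,L_g); ord L₀ ≤ 2+1.
∫: right-multiply L₀ by Dx.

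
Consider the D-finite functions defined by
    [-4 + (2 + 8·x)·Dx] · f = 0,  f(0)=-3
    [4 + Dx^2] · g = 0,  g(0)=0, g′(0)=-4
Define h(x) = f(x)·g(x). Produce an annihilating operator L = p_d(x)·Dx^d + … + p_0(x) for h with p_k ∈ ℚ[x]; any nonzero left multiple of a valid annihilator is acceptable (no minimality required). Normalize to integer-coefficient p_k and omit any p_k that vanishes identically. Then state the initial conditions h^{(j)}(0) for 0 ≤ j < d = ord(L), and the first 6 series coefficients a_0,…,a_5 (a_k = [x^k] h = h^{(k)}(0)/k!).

f: a_k = -3, -6, 6, -12, 30, -84, …
g: a_k = 0, -4, 0, 8/3, 0, -8/15, …
h₀=f·g: eliminate ⇒ L₀, order ≤ 1·2.
L = (16 + 32·x + 64·x^2) + (-4 - 16·x)·Dx + (1 + 8·x + 16·x^2)·Dx^2  (order 2).
h: a_k = 0, 12, 24, -32, 32, -512/5, …
ICs: h(0) = 0, h′(0) = 12.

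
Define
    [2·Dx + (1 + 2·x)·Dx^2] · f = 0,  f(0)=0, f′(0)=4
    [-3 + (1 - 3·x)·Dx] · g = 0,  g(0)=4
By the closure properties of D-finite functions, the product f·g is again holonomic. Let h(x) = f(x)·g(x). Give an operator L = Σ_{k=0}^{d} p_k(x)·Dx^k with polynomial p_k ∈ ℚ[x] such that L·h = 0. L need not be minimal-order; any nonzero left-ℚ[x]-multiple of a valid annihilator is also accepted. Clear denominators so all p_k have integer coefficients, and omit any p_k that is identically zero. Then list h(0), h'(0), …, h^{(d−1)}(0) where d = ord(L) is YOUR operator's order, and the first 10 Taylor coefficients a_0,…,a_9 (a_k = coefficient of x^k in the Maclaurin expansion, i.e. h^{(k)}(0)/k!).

L = 6 + (4 + 18·x)·Dx + (-1 + x + 6·x^2)·Dx^2  (order 2).
h: a_k = 0, 16, 32, 352/3, 320, 5056/5, 44224/15, 314688/35, 935104/35, 25391168/315, …
ICs: h(0) = 0, h′(0) = 16.

f: a_k = 0, 4, -4, 16/3, -8, 64/5, -64/3, 256/7, -64, 1024/9, …
g: a_k = 4, 12, 36, 108, 324, 972, 2916, 8748, 26244, 78732, …
L₀ := L_f ⊗_s L_g (sym. prod.), ord ≤ 2.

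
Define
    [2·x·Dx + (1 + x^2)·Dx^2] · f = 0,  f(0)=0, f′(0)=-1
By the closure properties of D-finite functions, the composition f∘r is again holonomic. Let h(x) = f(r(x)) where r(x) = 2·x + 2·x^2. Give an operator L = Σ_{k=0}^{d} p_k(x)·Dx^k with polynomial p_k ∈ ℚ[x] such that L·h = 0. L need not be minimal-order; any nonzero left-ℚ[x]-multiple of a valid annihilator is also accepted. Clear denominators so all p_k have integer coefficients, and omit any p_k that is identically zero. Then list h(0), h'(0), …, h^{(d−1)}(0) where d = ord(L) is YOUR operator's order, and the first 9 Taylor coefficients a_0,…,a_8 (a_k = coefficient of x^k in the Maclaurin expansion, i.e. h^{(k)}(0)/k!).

f: a_k = 0, -1, 0, 1/3, 0, -1/5, 0, 1/7, 0, …
Change of var in L_f (x↦r) gives L₀.
L = (-2 + 8·x + 32·x^2 + 48·x^3 + 24·x^4)·Dx + (1 + 2·x + 4·x^2 + 16·x^3 + 20·x^4 + 8·x^5)·Dx^2  (order 2).
h: a_k = 0, -2, -2, 8/3, 8, 8/5, -88/3, -320/7, 64, …
ICs: h(0) = 0, h′(0) = -2.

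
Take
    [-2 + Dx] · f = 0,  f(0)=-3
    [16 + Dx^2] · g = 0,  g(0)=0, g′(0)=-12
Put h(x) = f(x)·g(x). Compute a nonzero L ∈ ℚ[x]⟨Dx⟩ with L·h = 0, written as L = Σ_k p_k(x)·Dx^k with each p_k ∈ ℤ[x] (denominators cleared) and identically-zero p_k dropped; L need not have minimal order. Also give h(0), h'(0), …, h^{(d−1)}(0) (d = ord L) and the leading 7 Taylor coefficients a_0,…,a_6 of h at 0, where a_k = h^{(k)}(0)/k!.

f: a_k = -3, -6, -6, -4, -2, -4/5, -4/15, …
g: a_k = 0, -12, 0, 32, 0, -128/5, 0, …
Sym-product of L_f,L_g gives L₀ (≤ ord 2).
L = 20 - 4·Dx + Dx^2  (order 2).
h: a_k = 0, 36, 72, -24, -144, -456/5, 176/5, …
ICs: h(0) = 0, h′(0) = 36.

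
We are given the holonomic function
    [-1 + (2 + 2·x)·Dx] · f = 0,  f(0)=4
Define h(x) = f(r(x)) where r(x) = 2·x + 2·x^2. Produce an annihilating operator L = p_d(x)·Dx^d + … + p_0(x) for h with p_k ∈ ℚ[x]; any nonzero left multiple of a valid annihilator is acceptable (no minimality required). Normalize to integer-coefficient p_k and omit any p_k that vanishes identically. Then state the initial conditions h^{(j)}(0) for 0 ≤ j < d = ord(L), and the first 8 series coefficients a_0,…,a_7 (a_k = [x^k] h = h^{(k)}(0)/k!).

L = (-1 - 2·x) + (1 + 2·x + 2·x^2)·Dx  (order 1).
h: a_k = 4, 4, 2, -2, 3/2, -1/2, -3/4, 7/4, …
ICs: h(0) = 4.

f: a_k = 4, 2, -1/2, 1/4, -5/32, 7/64, -21/256, 33/512, …
h₀=f(r): pull back L_f along r ⇒ L₀.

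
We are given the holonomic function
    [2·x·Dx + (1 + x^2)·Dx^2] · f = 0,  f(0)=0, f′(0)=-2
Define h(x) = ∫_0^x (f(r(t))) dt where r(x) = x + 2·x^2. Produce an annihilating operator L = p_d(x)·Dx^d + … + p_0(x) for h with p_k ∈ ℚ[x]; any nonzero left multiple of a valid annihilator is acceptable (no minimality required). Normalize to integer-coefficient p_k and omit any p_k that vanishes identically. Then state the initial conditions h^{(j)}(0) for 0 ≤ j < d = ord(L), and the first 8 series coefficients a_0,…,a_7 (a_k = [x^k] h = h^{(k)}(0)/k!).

f: a_k = 0, -2, 0, 2/3, 0, -2/5, 0, 2/7, …
Substitute x→r, Dx→(1/r')Dx; clear ⇒ L₀.
∫: right-multiply L₀ by Dx.
L = (-4 + 2·x + 16·x^2 + 48·x^3 + 48·x^4)·Dx^2 + (1 + 4·x + x^2 + 8·x^3 + 20·x^4 + 16·x^5)·Dx^3  (order 3).
h: a_k = 0, 0, -1, -4/3, 1/6, 4/5, 19/15, 4/21, …
ICs: h(0) = 0, h′(0) = 0, h′′(0) = -2.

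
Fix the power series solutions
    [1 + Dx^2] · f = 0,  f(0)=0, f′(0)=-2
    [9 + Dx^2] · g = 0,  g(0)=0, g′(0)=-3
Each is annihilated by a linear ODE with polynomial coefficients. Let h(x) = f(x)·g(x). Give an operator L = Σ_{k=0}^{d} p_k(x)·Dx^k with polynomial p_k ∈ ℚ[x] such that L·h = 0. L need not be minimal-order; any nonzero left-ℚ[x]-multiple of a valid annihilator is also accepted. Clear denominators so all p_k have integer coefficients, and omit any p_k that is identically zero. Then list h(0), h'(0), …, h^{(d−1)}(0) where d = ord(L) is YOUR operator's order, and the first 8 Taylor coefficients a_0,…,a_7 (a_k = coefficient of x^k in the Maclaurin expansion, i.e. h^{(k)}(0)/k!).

L = 64 + 20·Dx^2 + Dx^4  (order 4).
h: a_k = 0, 0, 6, 0, -10, 0, 28/5, 0, …
ICs: h(0) = 0, h′(0) = 0, h′′(0) = 12, h′′′(0) = 0.

f: a_k = 0, -2, 0, 1/3, 0, -1/60, 0, 1/2520, …
g: a_k = 0, -3, 0, 9/2, 0, -81/40, 0, 243/560, …
Product ⇒ symmetric product L₀, ord ≤ 4.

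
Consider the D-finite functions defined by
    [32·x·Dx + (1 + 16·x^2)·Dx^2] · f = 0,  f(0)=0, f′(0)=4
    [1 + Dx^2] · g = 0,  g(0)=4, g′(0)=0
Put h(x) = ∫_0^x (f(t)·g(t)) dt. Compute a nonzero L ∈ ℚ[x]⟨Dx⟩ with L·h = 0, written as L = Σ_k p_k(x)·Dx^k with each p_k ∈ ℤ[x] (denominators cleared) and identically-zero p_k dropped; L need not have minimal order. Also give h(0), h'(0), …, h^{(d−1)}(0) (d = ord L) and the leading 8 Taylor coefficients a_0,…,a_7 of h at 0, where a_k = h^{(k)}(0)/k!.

L = (1105 + 51776·x^2 + 22016·x^4 + 16384·x^6 + 65536·x^8)·Dx + (2112·x + 35840·x^3 + 49152·x^5 + 262144·x^7)·Dx^2 + (1122 + 52352·x^2 + 27648·x^4 + 32768·x^6 + 131072·x^8)·Dx^3 + (2112·x + 35840·x^3 + 49152·x^5 + 262144·x^7)·Dx^4 + (17 + 576·x^2 + 5632·x^4 + 16384·x^6 + 65536·x^8)·Dx^5  (order 5).
h: a_k = 0, 0, 8, 0, -70/3, 0, 6469/45, 0, …
ICs: h(0) = 0, h′(0) = 0, h′′(0) = 16, h′′′(0) = 0, h′′′′(0) = -560.

f: a_k = 0, 4, 0, -64/3, 0, 1024/5, 0, -16384/7, …
g: a_k = 4, 0, -2, 0, 1/6, 0, -1/180, 0, …
Sym-product of L_f,L_g gives L₀ (≤ ord 4).
h=∫h₀ ⇒ L = L₀·Dx.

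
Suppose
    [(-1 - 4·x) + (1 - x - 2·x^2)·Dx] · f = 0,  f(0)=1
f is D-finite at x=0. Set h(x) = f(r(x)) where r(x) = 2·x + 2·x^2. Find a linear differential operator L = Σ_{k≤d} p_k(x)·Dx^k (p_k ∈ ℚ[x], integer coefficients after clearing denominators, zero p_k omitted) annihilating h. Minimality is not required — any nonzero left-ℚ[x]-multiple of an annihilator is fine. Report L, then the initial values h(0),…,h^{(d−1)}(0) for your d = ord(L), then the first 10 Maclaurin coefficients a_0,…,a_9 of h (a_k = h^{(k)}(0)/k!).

L = (2 + 20·x + 48·x^2 + 32·x^3) + (-1 + 2·x + 10·x^2 + 16·x^3 + 8·x^4)·Dx  (order 1).
h: a_k = 1, 2, 14, 64, 308, 1496, 7208, 34816, 168112, 811680, …
ICs: h(0) = 1.

f: a_k = 1, 1, 3, 5, 11, 21, 43, 85, 171, 341, …
f∘r: x↦r, Dx↦Dx/r' in L_f ⇒ L₀.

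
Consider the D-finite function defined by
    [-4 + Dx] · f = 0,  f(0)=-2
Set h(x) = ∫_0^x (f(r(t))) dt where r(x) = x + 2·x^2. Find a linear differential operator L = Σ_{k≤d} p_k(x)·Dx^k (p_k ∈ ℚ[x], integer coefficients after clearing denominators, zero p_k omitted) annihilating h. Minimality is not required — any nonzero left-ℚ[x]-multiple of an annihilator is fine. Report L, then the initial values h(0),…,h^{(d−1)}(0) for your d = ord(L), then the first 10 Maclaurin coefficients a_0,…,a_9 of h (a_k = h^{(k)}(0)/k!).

L = (-4 - 16·x)·Dx + Dx^2  (order 2).
h: a_k = 0, -2, -4, -32/3, -64/3, -128/3, -3328/45, -38912/315, -59392/315, -782336/2835, …
ICs: h(0) = 0, h′(0) = -2.

f: a_k = -2, -8, -16, -64/3, -64/3, -256/15, -512/45, -2048/315, -1024/315, -4096/2835, …
f∘r: x↦r, Dx↦Dx/r' in L_f ⇒ L₀.
h=∫₀ˣh₀: take L = L₀·Dx.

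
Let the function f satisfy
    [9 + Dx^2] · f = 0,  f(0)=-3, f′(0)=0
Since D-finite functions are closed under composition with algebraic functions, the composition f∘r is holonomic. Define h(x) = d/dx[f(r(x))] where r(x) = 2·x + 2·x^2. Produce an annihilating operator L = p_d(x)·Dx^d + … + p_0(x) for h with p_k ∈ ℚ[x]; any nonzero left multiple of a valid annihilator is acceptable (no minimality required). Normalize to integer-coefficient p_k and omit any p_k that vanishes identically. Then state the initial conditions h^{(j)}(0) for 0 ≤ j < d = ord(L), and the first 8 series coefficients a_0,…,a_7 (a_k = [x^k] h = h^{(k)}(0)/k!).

f: a_k = -3, 0, 27/2, 0, -81/8, 0, 243/80, 0, …
L₀ from L_f via x↦r, Dx↦r'^{-1}Dx.
Derive L from L₀ (diff closure).
L = (48 + 288·x + 864·x^2 + 1152·x^3 + 576·x^4) + (-6 - 12·x)·Dx + (1 + 4·x + 4·x^2)·Dx^2  (order 2).
h: a_k = 0, 108, 324, -432, -3240, -23328/5, 18144/5, 736128/35, …
ICs: h(0) = 0, h′(0) = 108.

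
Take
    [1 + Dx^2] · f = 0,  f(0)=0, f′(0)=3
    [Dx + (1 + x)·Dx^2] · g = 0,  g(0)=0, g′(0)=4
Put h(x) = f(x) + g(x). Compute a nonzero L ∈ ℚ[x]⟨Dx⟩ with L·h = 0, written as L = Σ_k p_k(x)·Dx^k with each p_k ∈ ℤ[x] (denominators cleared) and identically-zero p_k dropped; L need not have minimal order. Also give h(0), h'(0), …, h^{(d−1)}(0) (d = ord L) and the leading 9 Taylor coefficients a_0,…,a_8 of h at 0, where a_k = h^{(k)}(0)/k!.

L = (7 + 2·x + x^2)·Dx + (3 + 5·x + 3·x^2 + x^3)·Dx^2 + (7 + 2·x + x^2)·Dx^3 + (3 + 5·x + 3·x^2 + x^3)·Dx^4  (order 4).
h: a_k = 0, 7, -2, 5/6, -1, 33/40, -2/3, 137/240, -1/2, …
ICs: h(0) = 0, h′(0) = 7, h′′(0) = -4, h′′′(0) = 5.

f: a_k = 0, 3, 0, -1/2, 0, 1/40, 0, -1/1680, 0, …
g: a_k = 0, 4, -2, 4/3, -1, 4/5, -2/3, 4/7, -1/2, …
Weyl lclm of L_f,L_g ⇒ L₀ (ord ≤ 4).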